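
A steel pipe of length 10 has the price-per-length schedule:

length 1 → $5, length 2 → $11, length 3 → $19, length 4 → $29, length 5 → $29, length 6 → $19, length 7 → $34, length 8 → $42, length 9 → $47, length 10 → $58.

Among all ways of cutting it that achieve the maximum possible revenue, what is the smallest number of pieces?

3

Build r[k] bottom-up: r[k] = max over allowed piece i of (p[i] + r[k−i]).
r[1] = 5
r[2] = max(5+5, 11+0) = 11
r[3] = max(5+11, 11+5, 19+0) = 19
r[4] = max(5+19, 11+11, 19+5, 29+0) = 29
r[5] = max(5+29, 11+19, 19+11, 29+5, 29+0) = 34
r[6] = max(5+34, 11+29, 19+19, 29+11, 29+5, 19+0) = 40
r[7] = max(5+40, 11+34, 19+29, …, 19+5, 34+0) = 48
r[8] = max(5+48, 11+40, 19+34, …, 34+5, 42+0) = 58
r[9] = max(5+58, 11+48, 19+40, …, 42+5, 47+0) = 63
r[10] = max(5+63, 11+58, 19+48, …, 47+5, 58+0) = 69
Maximum revenue is $69.
Now minimize piece count subject to staying optimal: for each k, pieces[k] = 1 + min over i with p[i]+r[k−i]=r[k] of pieces[k−i].
pieces[7] = 2
pieces[8] = 2
pieces[9] = 3
pieces[10] = 3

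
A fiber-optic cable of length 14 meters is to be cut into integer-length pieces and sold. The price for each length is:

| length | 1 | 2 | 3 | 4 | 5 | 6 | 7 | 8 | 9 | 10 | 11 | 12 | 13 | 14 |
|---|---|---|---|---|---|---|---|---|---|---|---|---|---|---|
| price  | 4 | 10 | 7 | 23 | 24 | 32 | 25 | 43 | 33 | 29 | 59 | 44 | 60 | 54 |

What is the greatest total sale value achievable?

Consider every possible first cut. v[k] is the best of p[i]+v[k−i] over all sellable i≤k.
v[1] = 4
v[2] = max(4+4, 10+0) = 10
v[3] = max(4+10, 10+4, 7+0) = 14
v[4] = max(4+14, 10+10, 7+4, 23+0) = 23
v[5] = max(4+23, 10+14, 7+10, 23+4, 24+0) = 27
v[6] = max(4+27, 10+23, 7+14, 23+10, 24+4, 32+0) = 33
v[7] = max(4+33, 10+27, 7+23, …, 32+4, 25+0) = 37
v[8] = max(4+37, 10+33, 7+27, …, 25+4, 43+0) = 46
v[9] = max(4+46, 10+37, 7+33, …, 43+4, 33+0) = 50
v[10] = max(4+50, 10+46, 7+37, …, 33+4, 29+0) = 56
v[11] = max(4+56, 10+50, 7+46, …, 29+4, 59+0) = 60
v[12] = max(4+60, 10+56, 7+50, …, 59+4, 44+0) = 69
v[13] = max(4+69, 10+60, 7+56, …, 44+4, 60+0) = 73
v[14] = max(4+73, 10+69, 7+60, …, 60+4, 54+0) = 79
One optimal cutting: 4 + 4 + 4 + 2 → $23 + $23 + $23 + $10 = $79.

79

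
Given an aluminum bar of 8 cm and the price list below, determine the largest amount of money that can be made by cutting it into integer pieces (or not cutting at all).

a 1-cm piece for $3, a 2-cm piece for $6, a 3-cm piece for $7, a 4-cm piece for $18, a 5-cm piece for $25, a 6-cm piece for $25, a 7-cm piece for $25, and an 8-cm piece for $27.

Build best[k] bottom-up: best[k] = max over allowed piece i of (p[i] + best[k−i]).
best[1] = 3
best[2] = 6  (first piece 1, then best[1]=3)
best[3] = 9  (first piece 1, then best[2]=6)
best[4] = 18
best[5] = 25
best[6] = 28  (first piece 1, then best[5]=25)
best[7] = 31  (first piece 1, then best[6]=28)
best[8] = 36  (first piece 4, then best[4]=18)
One optimal cutting: 4 + 4 → $18 + $18 = $36.

36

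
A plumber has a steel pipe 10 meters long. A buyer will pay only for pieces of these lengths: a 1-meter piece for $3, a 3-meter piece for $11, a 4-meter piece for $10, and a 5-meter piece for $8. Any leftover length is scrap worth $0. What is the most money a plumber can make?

Build r[k] bottom-up: r[k] = max over allowed piece i of (p[i] + r[k−i]).
r[1] = 3
r[2] = 6  (first piece 1, then r[1]=3)
r[3] = 11
r[4] = 14  (first piece 1, then r[3]=11)
r[5] = 17  (first piece 1, then r[4]=14)
r[6] = 22  (first piece 3, then r[3]=11)
r[7] = 25  (first piece 1, then r[6]=22)
r[8] = 28  (first piece 1, then r[7]=25)
r[9] = 33  (first piece 3, then r[6]=22)
r[10] = 36  (first piece 1, then r[9]=33)
One optimal cutting: 3 + 3 + 3 + 1 → $36.

36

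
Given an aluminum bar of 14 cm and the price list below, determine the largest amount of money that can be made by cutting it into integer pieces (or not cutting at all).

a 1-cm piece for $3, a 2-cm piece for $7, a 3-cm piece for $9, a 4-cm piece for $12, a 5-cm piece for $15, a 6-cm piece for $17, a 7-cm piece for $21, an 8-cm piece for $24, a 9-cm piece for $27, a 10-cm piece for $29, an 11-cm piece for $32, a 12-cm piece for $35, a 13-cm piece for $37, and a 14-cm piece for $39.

Build r[k] bottom-up: r[k] = max over allowed piece i of (p[i] + r[k−i]).
r[1] = 3
r[2] = 7
r[3] = 10  (first piece 1, then r[2]=7)
r[4] = 14  (first piece 2, then r[2]=7)
r[5] = 17  (first piece 1, then r[4]=14)
r[6] = 21  (first piece 2, then r[4]=14)
r[7] = 24  (first piece 1, then r[6]=21)
r[8] = 28  (first piece 2, then r[6]=21)
r[9] = 31  (first piece 1, then r[8]=28)
r[10] = 35  (first piece 2, then r[8]=28)
r[11] = 38  (first piece 1, then r[10]=35)
r[12] = 42  (first piece 2, then r[10]=35)
r[13] = 45  (first piece 1, then r[12]=42)
r[14] = 49  (first piece 2, then r[12]=42)
One optimal cutting: 2 + 2 + 2 + 2 + 2 + 2 + 2 → $7 + $7 + $7 + $7 + $7 + $7 + $7 = $49.

49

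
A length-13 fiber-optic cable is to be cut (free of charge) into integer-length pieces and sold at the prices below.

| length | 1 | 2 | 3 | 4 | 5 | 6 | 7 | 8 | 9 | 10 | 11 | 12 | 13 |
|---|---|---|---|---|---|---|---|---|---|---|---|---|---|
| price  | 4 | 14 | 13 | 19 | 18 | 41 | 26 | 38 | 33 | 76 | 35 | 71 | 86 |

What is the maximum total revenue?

Let v[k] be the best obtainable value from length k. For each k, try every first piece i and keep the best of price[i] + v[k−i].
v[1] = 4
v[2] = max(4+4, 14+0) = 14
v[3] = max(4+14, 14+4, 13+0) = 18
v[4] = max(4+18, 14+14, 13+4, 19+0) = 28
v[5] = max(4+28, 14+18, 13+14, 19+4, 18+0) = 32
v[6] = max(4+32, 14+28, 13+18, 19+14, 18+4, 41+0) = 42
v[7] = max(4+42, 14+32, 13+28, …, 41+4, 26+0) = 46
v[8] = max(4+46, 14+42, 13+32, …, 26+4, 38+0) = 56
v[9] = max(4+56, 14+46, 13+42, …, 38+4, 33+0) = 60
v[10] = max(4+60, 14+56, 13+46, …, 33+4, 76+0) = 76
v[11] = max(4+76, 14+60, 13+56, …, 76+4, 35+0) = 80
v[12] = max(4+80, 14+76, 13+60, …, 35+4, 71+0) = 90
v[13] = max(4+90, 14+80, 13+76, …, 71+4, 86+0) = 94
One optimal cutting: 10 + 2 + 1 → $76 + $14 + $4 = $94.

94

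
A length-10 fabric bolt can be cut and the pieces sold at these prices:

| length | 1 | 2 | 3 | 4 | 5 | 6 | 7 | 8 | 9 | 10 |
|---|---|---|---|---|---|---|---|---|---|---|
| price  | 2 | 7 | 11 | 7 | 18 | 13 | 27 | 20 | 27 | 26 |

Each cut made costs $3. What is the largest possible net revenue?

35

Build r[k] bottom-up: r[k] = max over allowed piece i of (p[i] + r[k−i]) − 3 per cut.
r[1] = 2
r[2] = max(2+2-3, 7+0) = 7
r[3] = max(2+7-3, 7+2-3, 11+0) = 11
r[4] = max(2+11-3, 7+7-3, 11+2-3, 7+0) = 11
r[5] = max(2+11-3, 7+11-3, 11+7-3, 7+2-3, 18+0) = 18
r[6] = max(2+18-3, 7+11-3, 11+11-3, 7+7-3, 18+2-3, 13+0) = 19
r[7] = max(2+19-3, 7+18-3, 11+11-3, …, 13+2-3, 27+0) = 27
r[8] = max(2+27-3, 7+19-3, 11+18-3, …, 27+2-3, 20+0) = 26
r[9] = max(2+26-3, 7+27-3, 11+19-3, …, 20+2-3, 27+0) = 31
r[10] = max(2+31-3, 7+26-3, 11+27-3, …, 27+2-3, 26+0) = 35
One optimal plan: pieces 7 + 3 (1 cut) → $38 − $3 = $35.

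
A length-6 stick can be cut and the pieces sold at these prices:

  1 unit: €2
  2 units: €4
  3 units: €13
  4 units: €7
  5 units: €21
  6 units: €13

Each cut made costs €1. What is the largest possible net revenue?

25

Build v[k] bottom-up: v[k] = max over allowed piece i of (p[i] + v[k−i]) − 1 per cut.
v[1] = 2
v[2] = max(2+2-1, 4+0) = 4
v[3] = max(2+4-1, 4+2-1, 13+0) = 13
v[4] = max(2+13-1, 4+4-1, 13+2-1, 7+0) = 14
v[5] = max(2+14-1, 4+13-1, 13+4-1, 7+2-1, 21+0) = 21
v[6] = max(2+21-1, 4+14-1, 13+13-1, 7+4-1, 21+2-1, 13+0) = 25
One optimal plan: pieces 3 + 3 (1 cut) → €26 − €1 = €25.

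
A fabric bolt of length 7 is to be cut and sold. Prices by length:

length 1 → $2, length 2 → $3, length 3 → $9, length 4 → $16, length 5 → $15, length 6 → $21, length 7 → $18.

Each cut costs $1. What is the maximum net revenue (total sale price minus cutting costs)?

Build v[k] bottom-up: v[k] = max over allowed piece i of (p[i] + v[k−i]) − 1 per cut.
v[1] = 2
v[2] = max(2+2-1, 3+0) = 3
v[3] = max(2+3-1, 3+2-1, 9+0) = 9
v[4] = max(2+9-1, 3+3-1, 9+2-1, 16+0) = 16
v[5] = max(2+16-1, 3+9-1, 9+3-1, 16+2-1, 15+0) = 17
v[6] = max(2+17-1, 3+16-1, 9+9-1, 16+3-1, 15+2-1, 21+0) = 21
v[7] = max(2+21-1, 3+17-1, 9+16-1, …, 21+2-1, 18+0) = 24
One optimal plan: pieces 4 + 3 (1 cut) → $25 − $1 = $24.

24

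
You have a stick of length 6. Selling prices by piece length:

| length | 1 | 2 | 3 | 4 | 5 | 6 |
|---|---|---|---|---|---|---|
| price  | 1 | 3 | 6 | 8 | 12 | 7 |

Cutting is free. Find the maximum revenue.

13

Let R[k] be the best obtainable value from length k. For each k, try every first piece i and keep the best of price[i] + R[k−i].
R[1] = 1
R[2] = max(1+1, 3+0) = 3
R[3] = max(1+3, 3+1, 6+0) = 6
R[4] = max(1+6, 3+3, 6+1, 8+0) = 8
R[5] = max(1+8, 3+6, 6+3, 8+1, 12+0) = 12
R[6] = max(1+12, 3+8, 6+6, 8+3, 12+1, 7+0) = 13
One optimal cutting: 5 + 1 → $12 + $1 = $13.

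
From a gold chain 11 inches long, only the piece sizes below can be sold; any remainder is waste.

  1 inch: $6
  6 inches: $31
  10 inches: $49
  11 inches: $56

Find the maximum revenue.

Consider every possible first cut. r[k] is the best of p[i]+r[k−i] over all sellable i≤k.
r[1] = 6
r[2] = 12  (first piece 1, then r[1]=6)
r[3] = 18  (first piece 1, then r[2]=12)
r[4] = 24  (first piece 1, then r[3]=18)
r[5] = 30  (first piece 1, then r[4]=24)
r[6] = 36  (first piece 1, then r[5]=30)
r[7] = 42  (first piece 1, then r[6]=36)
r[8] = 48  (first piece 1, then r[7]=42)
r[9] = 54  (first piece 1, then r[8]=48)
r[10] = 60  (first piece 1, then r[9]=54)
r[11] = 66  (first piece 1, then r[10]=60)
One optimal cutting: 1 + 1 + 1 + 1 + 1 + 1 + 1 + 1 + 1 + 1 + 1 → $66.

66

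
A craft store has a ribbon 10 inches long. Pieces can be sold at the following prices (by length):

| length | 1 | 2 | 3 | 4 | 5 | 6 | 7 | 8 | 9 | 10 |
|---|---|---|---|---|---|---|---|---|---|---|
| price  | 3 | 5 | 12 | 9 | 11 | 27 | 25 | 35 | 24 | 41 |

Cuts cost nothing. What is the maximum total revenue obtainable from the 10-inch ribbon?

Let v[k] be the best obtainable value from length k. For each k, try every first piece i and keep the best of price[i] + v[k−i].
v[1] = 3
v[2] = max(3+3, 5+0) = 6
v[3] = max(3+6, 5+3, 12+0) = 12
v[4] = max(3+12, 5+6, 12+3, 9+0) = 15
v[5] = max(3+15, 5+12, 12+6, 9+3, 11+0) = 18
v[6] = max(3+18, 5+15, 12+12, 9+6, 11+3, 27+0) = 27
v[7] = max(3+27, 5+18, 12+15, …, 27+3, 25+0) = 30
v[8] = max(3+30, 5+27, 12+18, …, 25+3, 35+0) = 35
v[9] = max(3+35, 5+30, 12+27, …, 35+3, 24+0) = 39
v[10] = max(3+39, 5+35, 12+30, …, 24+3, 41+0) = 42
One optimal cutting: 6 + 3 + 1 → ¢27 + ¢12 + ¢3 = ¢42.

42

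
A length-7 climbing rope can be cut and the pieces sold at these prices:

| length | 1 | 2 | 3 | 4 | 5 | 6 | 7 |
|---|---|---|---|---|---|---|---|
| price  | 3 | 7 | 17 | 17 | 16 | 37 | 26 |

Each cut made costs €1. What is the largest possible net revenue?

Consider every possible first cut. r[k] is the best of p[i]+r[k−i] over all sellable i≤k, charging 1 whenever i<k.
r[1] = 3
r[2] = max(3+3-1, 7+0) = 7
r[3] = max(3+7-1, 7+3-1, 17+0) = 17
r[4] = max(3+17-1, 7+7-1, 17+3-1, 17+0) = 19
r[5] = max(3+19-1, 7+17-1, 17+7-1, 17+3-1, 16+0) = 23
r[6] = max(3+23-1, 7+19-1, 17+17-1, 17+7-1, 16+3-1, 37+0) = 37
r[7] = max(3+37-1, 7+23-1, 17+19-1, …, 37+3-1, 26+0) = 39
One optimal plan: pieces 6 + 1 (1 cut) → €40 − €1 = €39.

39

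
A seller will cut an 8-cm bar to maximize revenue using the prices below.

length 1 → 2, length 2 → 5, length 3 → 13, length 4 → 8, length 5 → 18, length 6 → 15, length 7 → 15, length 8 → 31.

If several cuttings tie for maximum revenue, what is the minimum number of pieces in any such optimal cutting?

Build r[k] bottom-up: r[k] = max over allowed piece i of (p[i] + r[k−i]).
r[1] = 2
r[2] = max(2+2, 5+0) = 5
r[3] = max(2+5, 5+2, 13+0) = 13
r[4] = max(2+13, 5+5, 13+2, 8+0) = 15
r[5] = max(2+15, 5+13, 13+5, 8+2, 18+0) = 18
r[6] = max(2+18, 5+15, 13+13, 8+5, 18+2, 15+0) = 26
r[7] = max(2+26, 5+18, 13+15, …, 15+2, 15+0) = 28
r[8] = max(2+28, 5+26, 13+18, …, 15+2, 31+0) = 31
Maximum revenue is 31.
Now minimize piece count subject to staying optimal: for each k, pieces[k] = 1 + min over i with p[i]+r[k−i]=r[k] of pieces[k−i].
pieces[5] = 1
pieces[6] = 2
pieces[7] = 3
pieces[8] = 1

1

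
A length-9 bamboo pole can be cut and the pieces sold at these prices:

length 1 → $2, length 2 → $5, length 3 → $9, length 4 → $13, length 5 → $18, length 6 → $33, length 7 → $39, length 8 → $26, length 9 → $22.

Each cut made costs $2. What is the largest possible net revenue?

42

Consider every possible first cut. r[k] is the best of p[i]+r[k−i] over all sellable i≤k, charging 2 whenever i<k.
r[1] = 2
r[2] = 5
r[3] = 9
r[4] = 13
r[5] = 18
r[6] = 33
r[7] = 39
r[8] = 39  (first piece 1, then r[7]=39)
r[9] = 42  (first piece 2, then r[7]=39)
One optimal plan: pieces 7 + 2 (1 cut) → $44 − $2 = $42.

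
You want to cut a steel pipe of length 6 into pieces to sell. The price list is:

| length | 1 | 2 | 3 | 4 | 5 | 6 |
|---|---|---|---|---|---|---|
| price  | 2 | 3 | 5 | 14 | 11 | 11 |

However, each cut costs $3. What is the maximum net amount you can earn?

14

Let v[k] be the best obtainable value from length k. For each k, try every first piece i and keep the best of price[i] + v[k−i] minus the 3 cut fee when i<k.
v[1] = 2
v[2] = 3
v[3] = 5
v[4] = 14
v[5] = 13  (first piece 1, then v[4]=14)
v[6] = 14  (first piece 2, then v[4]=14)
One optimal plan: pieces 4 + 2 (1 cut) → $17 − $3 = $14.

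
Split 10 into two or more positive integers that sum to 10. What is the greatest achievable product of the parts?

36

Define f[k] = max over 1≤i<k of i · max(k−i, f[k−i]); the inner max lets the remainder stay uncut if that's better.
f[2] = 1·max(1,0) = 1·1 = 1
f[3] = 1·max(2,1) = 1·2 = 2
f[4] = 2·max(2,1) = 2·2 = 4
f[5] = 2·max(3,2) = 2·3 = 6
f[6] = 3·max(3,2) = 3·3 = 9
f[7] = 2·max(5,6) = 2·6 = 12
f[8] = 2·max(6,9) = 2·9 = 18
f[9] = 3·max(6,9) = 3·9 = 27
f[10] = 2·max(8,18) = 2·18 = 36
One optimal split: 3 + 3 + 2 + 2; product 3·3·2·2 = 36.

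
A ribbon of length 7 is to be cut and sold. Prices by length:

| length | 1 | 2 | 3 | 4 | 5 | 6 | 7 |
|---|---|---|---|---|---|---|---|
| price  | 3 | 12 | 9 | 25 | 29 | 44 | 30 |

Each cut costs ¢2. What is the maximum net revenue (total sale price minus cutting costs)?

45

Consider every possible first cut. r[k] is the best of p[i]+r[k−i] over all sellable i≤k, charging 2 whenever i<k.
r[1] = 3
r[2] = 12
r[3] = 13  (first piece 1, then r[2]=12)
r[4] = 25
r[5] = 29
r[6] = 44
r[7] = 45  (first piece 1, then r[6]=44)
One optimal plan: pieces 6 + 1 (1 cut) → ¢47 − ¢2 = ¢45.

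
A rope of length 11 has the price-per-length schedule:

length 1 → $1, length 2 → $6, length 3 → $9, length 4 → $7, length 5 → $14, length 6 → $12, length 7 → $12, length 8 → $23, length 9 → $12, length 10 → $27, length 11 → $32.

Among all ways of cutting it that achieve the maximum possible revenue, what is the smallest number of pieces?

4

Build r[k] bottom-up: r[k] = max over allowed piece i of (p[i] + r[k−i]).
r[1] = 1
r[2] = 6
r[3] = 9
r[4] = 12  (first piece 2, then r[2]=6)
r[5] = 15  (first piece 2, then r[3]=9)
r[6] = 18  (first piece 2, then r[4]=12)
r[7] = 21  (first piece 2, then r[5]=15)
r[8] = 24  (first piece 2, then r[6]=18)
r[9] = 27  (first piece 2, then r[7]=21)
r[10] = 30  (first piece 2, then r[8]=24)
r[11] = 33  (first piece 2, then r[9]=27)
Maximum revenue is $33.
Now minimize piece count subject to staying optimal: for each k, pieces[k] = 1 + min over i with p[i]+r[k−i]=r[k] of pieces[k−i].
pieces[8] = 3
pieces[9] = 3
pieces[10] = 4
pieces[11] = 4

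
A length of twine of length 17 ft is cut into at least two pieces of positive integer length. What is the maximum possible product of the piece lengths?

486

Fill m[k] for k=2..17: at each k try every first piece i and multiply by the better of (k−i) uncut or m[k−i].
Small cases: m[2]=1, m[3]=2, m[4]=4, m[5]=6, m[6]=9, m[7]=12, m[8]=18, m[9]=27, m[10]=36, m[11]=54.
m[12] = max(1*54, 2*36, 3*27, …, 10*2, 11*1) = 81
m[13] = max(1*81, 2*54, 3*36, …, 11*2, 12*1) = 108
m[14] = max(1*108, 2*81, 3*54, …, 12*2, 13*1) = 162
m[15] = max(1*162, 2*108, 3*81, …, 13*2, 14*1) = 243
m[16] = max(1*243, 2*162, 3*108, …, 14*2, 15*1) = 324
m[17] = max(1*324, 2*243, 3*162, …, 15*2, 16*1) = 486
One optimal split: 3 + 3 + 3 + 3 + 3 + 2; product 3*3*3*3*3*2 = 486.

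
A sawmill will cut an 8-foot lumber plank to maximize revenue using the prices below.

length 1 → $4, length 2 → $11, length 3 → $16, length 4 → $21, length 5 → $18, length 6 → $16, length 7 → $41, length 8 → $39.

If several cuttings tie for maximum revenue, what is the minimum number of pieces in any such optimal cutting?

Build r[k] bottom-up: r[k] = max over allowed piece i of (p[i] + r[k−i]).
r[1] = 4
r[2] = max(4+4, 11+0) = 11
r[3] = max(4+11, 11+4, 16+0) = 16
r[4] = max(4+16, 11+11, 16+4, 21+0) = 22
r[5] = max(4+22, 11+16, 16+11, 21+4, 18+0) = 27
r[6] = max(4+27, 11+22, 16+16, 21+11, 18+4, 16+0) = 33
r[7] = max(4+33, 11+27, 16+22, …, 16+4, 41+0) = 41
r[8] = max(4+41, 11+33, 16+27, …, 41+4, 39+0) = 45
Maximum revenue is $45.
Now minimize piece count subject to staying optimal: for each k, pieces[k] = 1 + min over i with p[i]+r[k−i]=r[k] of pieces[k−i].
pieces[5] = 2
pieces[6] = 3
pieces[7] = 1
pieces[8] = 2

2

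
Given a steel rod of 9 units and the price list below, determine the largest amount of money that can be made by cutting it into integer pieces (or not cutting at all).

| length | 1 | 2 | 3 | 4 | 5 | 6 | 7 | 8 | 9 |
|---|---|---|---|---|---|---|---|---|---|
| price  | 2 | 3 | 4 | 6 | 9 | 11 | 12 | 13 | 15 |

18

Build r[k] bottom-up: r[k] = max over allowed piece i of (p[i] + r[k−i]).
r[1] = 2
r[2] = max(2+2, 3+0) = 4
r[3] = max(2+4, 3+2, 4+0) = 6
r[4] = max(2+6, 3+4, 4+2, 6+0) = 8
r[5] = max(2+8, 3+6, 4+4, 6+2, 9+0) = 10
r[6] = max(2+10, 3+8, 4+6, 6+4, 9+2, 11+0) = 12
r[7] = max(2+12, 3+10, 4+8, …, 11+2, 12+0) = 14
r[8] = max(2+14, 3+12, 4+10, …, 12+2, 13+0) = 16
r[9] = max(2+16, 3+14, 4+12, …, 13+2, 15+0) = 18
One optimal cutting: 1 + 1 + 1 + 1 + 1 + 1 + 1 + 1 + 1 → $2 + $2 + $2 + $2 + $2 + $2 + $2 + $2 + $2 = $18.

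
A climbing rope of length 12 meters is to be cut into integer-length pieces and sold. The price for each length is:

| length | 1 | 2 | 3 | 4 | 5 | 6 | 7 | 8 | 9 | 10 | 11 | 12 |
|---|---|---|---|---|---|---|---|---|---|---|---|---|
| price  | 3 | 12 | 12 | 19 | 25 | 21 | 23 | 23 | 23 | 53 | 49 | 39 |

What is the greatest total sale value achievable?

72

Build R[k] bottom-up: R[k] = max over allowed piece i of (p[i] + R[k−i]).
R[1] = 3
R[2] = max(3+3, 12+0) = 12
R[3] = max(3+12, 12+3, 12+0) = 15
R[4] = max(3+15, 12+12, 12+3, 19+0) = 24
R[5] = max(3+24, 12+15, 12+12, 19+3, 25+0) = 27
R[6] = max(3+27, 12+24, 12+15, 19+12, 25+3, 21+0) = 36
R[7] = max(3+36, 12+27, 12+24, …, 21+3, 23+0) = 39
R[8] = max(3+39, 12+36, 12+27, …, 23+3, 23+0) = 48
R[9] = max(3+48, 12+39, 12+36, …, 23+3, 23+0) = 51
R[10] = max(3+51, 12+48, 12+39, …, 23+3, 53+0) = 60
R[11] = max(3+60, 12+51, 12+48, …, 53+3, 49+0) = 63
R[12] = max(3+63, 12+60, 12+51, …, 49+3, 39+0) = 72
One optimal cutting: 2 + 2 + 2 + 2 + 2 + 2 → €12 + €12 + €12 + €12 + €12 + €12 = €72.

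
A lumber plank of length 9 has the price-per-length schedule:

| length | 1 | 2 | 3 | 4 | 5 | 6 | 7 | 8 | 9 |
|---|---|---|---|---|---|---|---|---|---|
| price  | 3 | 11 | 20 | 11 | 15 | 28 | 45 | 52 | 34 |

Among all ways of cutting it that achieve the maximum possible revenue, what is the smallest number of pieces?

Build r[k] bottom-up: r[k] = max over allowed piece i of (p[i] + r[k−i]).
r[1] = 3
r[2] = 11
r[3] = 20
r[4] = 23  (first piece 1, then r[3]=20)
r[5] = 31  (first piece 2, then r[3]=20)
r[6] = 40  (first piece 3, then r[3]=20)
r[7] = 45
r[8] = 52
r[9] = 60  (first piece 3, then r[6]=40)
Maximum revenue is $60.
Now minimize piece count subject to staying optimal: for each k, pieces[k] = 1 + min over i with p[i]+r[k−i]=r[k] of pieces[k−i].
pieces[6] = 2
pieces[7] = 1
pieces[8] = 1
pieces[9] = 3

3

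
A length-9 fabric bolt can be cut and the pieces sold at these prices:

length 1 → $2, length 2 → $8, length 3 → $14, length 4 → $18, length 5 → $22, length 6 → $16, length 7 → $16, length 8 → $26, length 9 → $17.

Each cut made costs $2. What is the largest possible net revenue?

38

Consider every possible first cut. r[k] is the best of p[i]+r[k−i] over all sellable i≤k, charging 2 whenever i<k.
r[1] = 2
r[2] = 8
r[3] = 14
r[4] = 18
r[5] = 22
r[6] = 26  (first piece 3, then r[3]=14)
r[7] = 30  (first piece 3, then r[4]=18)
r[8] = 34  (first piece 3, then r[5]=22)
r[9] = 38  (first piece 3, then r[6]=26)
One optimal plan: pieces 3 + 3 + 3 (2 cuts) → $42 − $4 = $38.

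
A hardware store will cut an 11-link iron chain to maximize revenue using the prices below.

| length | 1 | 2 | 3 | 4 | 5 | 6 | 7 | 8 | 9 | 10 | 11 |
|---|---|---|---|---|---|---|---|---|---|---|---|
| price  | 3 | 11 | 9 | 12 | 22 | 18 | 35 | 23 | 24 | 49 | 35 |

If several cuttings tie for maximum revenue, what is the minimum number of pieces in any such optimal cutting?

6

Let r[k] be the best obtainable value from length k. For each k, try every first piece i and keep the best of price[i] + r[k−i].
r[1] = 3
r[2] = max(3+3, 11+0) = 11
r[3] = max(3+11, 11+3, 9+0) = 14
r[4] = max(3+14, 11+11, 9+3, 12+0) = 22
r[5] = max(3+22, 11+14, 9+11, 12+3, 22+0) = 25
r[6] = max(3+25, 11+22, 9+14, 12+11, 22+3, 18+0) = 33
r[7] = max(3+33, 11+25, 9+22, …, 18+3, 35+0) = 36
r[8] = max(3+36, 11+33, 9+25, …, 35+3, 23+0) = 44
r[9] = max(3+44, 11+36, 9+33, …, 23+3, 24+0) = 47
r[10] = max(3+47, 11+44, 9+36, …, 24+3, 49+0) = 55
r[11] = max(3+55, 11+47, 9+44, …, 49+3, 35+0) = 58
Maximum revenue is $58.
Now minimize piece count subject to staying optimal: for each k, pieces[k] = 1 + min over i with p[i]+r[k−i]=r[k] of pieces[k−i].
pieces[8] = 4
pieces[9] = 5
pieces[10] = 5
pieces[11] = 6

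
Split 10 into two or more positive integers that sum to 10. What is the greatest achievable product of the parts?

Fill P[k] for k=2..10: at each k try every first piece i and multiply by the better of (k−i) uncut or P[k−i].
Small cases: P[2]=1, P[3]=2, P[4]=4, P[5]=6.
P[6] = 3*max(3,2) = 3*3 = 9
P[7] = 2*max(5,6) = 2*6 = 12
P[8] = 2*max(6,9) = 2*9 = 18
P[9] = 3*max(6,9) = 3*9 = 27
P[10] = 2*max(8,18) = 2*18 = 36
One optimal split: 3 + 3 + 2 + 2; product 3*3*2*2 = 36.

36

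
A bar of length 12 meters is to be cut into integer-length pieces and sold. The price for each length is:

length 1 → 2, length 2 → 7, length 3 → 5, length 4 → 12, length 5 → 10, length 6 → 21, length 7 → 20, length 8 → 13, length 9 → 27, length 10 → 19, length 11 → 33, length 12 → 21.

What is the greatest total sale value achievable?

42

Build R[k] bottom-up: R[k] = max over allowed piece i of (p[i] + R[k−i]).
R[1] = 2
R[2] = max(2+2, 7+0) = 7
R[3] = max(2+7, 7+2, 5+0) = 9
R[4] = max(2+9, 7+7, 5+2, 12+0) = 14
R[5] = max(2+14, 7+9, 5+7, 12+2, 10+0) = 16
R[6] = max(2+16, 7+14, 5+9, 12+7, 10+2, 21+0) = 21
R[7] = max(2+21, 7+16, 5+14, …, 21+2, 20+0) = 23
R[8] = max(2+23, 7+21, 5+16, …, 20+2, 13+0) = 28
R[9] = max(2+28, 7+23, 5+21, …, 13+2, 27+0) = 30
R[10] = max(2+30, 7+28, 5+23, …, 27+2, 19+0) = 35
R[11] = max(2+35, 7+30, 5+28, …, 19+2, 33+0) = 37
R[12] = max(2+37, 7+35, 5+30, …, 33+2, 21+0) = 42
One optimal cutting: 2 + 2 + 2 + 2 + 2 + 2 → 7 + 7 + 7 + 7 + 7 + 7 = 42.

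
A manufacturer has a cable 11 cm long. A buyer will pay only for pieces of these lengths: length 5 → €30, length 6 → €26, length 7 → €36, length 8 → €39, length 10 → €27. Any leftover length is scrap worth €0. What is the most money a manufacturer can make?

Let best[k] be the best obtainable value from length k. For each k, try every first piece i and keep the best of price[i] + best[k−i].
best[1] = 0
best[2] = 0
best[3] = 0
best[4] = 0
best[5] = 30
best[6] = 30
best[7] = 36
best[8] = 39
best[9] = 39
best[10] = 60  (first piece 5, then best[5]=30)
best[11] = 60
One optimal cutting: pieces 5 + 5 with 1 cm of scrap → €60.

60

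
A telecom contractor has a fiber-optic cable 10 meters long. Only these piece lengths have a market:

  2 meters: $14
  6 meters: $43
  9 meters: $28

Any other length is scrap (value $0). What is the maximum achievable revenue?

71

Consider every possible first cut. best[k] is the best of p[i]+best[k−i] over all sellable i≤k.
best[1] = 0
best[2] = 14
best[3] = 14
best[4] = 28  (first piece 2, then best[2]=14)
best[5] = 28
best[6] = max(14+28, 43+0) = 43
best[7] = max(14+28, 43+0) = 43
best[8] = max(14+43, 43+14) = 57
best[9] = max(14+43, 43+14, 28+0) = 57
best[10] = max(14+57, 43+28, 28+0) = 71
One optimal cutting: 6 + 2 + 2 → $71.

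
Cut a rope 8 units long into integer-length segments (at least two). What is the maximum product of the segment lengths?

Let prod[k] be the best product for length k (with at least one cut). For each first piece i, the rest contributes max(k−i, prod[k−i]).
prod[2] = 1*max(1,0) = 1*1 = 1
prod[3] = 1*max(2,1) = 1*2 = 2
prod[4] = 2*max(2,1) = 2*2 = 4
prod[5] = 2*max(3,2) = 2*3 = 6
prod[6] = 3*max(3,2) = 3*3 = 9
prod[7] = 2*max(5,6) = 2*6 = 12
prod[8] = 2*max(6,9) = 2*9 = 18
One optimal split: 3 + 3 + 2; product 3*3*2 = 18.

18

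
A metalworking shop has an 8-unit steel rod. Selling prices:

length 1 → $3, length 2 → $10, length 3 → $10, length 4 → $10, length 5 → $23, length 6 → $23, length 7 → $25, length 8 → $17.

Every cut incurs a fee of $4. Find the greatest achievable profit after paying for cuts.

Let net[k] be the best obtainable value from length k. For each k, try every first piece i and keep the best of price[i] + net[k−i] minus the 4 cut fee when i<k.
net[1] = 3
net[2] = 10
net[3] = 10
net[4] = 16  (first piece 2, then net[2]=10)
net[5] = 23
net[6] = 23
net[7] = 29  (first piece 2, then net[5]=23)
net[8] = 29  (first piece 2, then net[6]=23)
One optimal plan: pieces 6 + 2 (1 cut) → $33 − $4 = $29.

29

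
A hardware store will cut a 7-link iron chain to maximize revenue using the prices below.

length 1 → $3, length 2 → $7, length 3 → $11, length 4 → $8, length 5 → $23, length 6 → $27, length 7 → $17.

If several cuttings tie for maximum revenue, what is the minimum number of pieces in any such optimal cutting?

Consider every possible first cut. r[k] is the best of p[i]+r[k−i] over all sellable i≤k.
r[1] = 3
r[2] = 7
r[3] = 11
r[4] = 14  (first piece 1, then r[3]=11)
r[5] = 23
r[6] = 27
r[7] = 30  (first piece 1, then r[6]=27)
Maximum revenue is $30.
Now minimize piece count subject to staying optimal: for each k, pieces[k] = 1 + min over i with p[i]+r[k−i]=r[k] of pieces[k−i].
pieces[4] = 2
pieces[5] = 1
pieces[6] = 1
pieces[7] = 2

2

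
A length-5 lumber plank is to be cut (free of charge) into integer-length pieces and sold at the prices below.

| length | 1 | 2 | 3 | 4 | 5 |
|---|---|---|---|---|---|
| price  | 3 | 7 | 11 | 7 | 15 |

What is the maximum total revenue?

Consider every possible first cut. best[k] is the best of p[i]+best[k−i] over all sellable i≤k.
best[1] = 3
best[2] = 7
best[3] = 11
best[4] = 14  (first piece 1, then best[3]=11)
best[5] = 18  (first piece 2, then best[3]=11)
One optimal cutting: 3 + 2 → $11 + $7 = $18.

18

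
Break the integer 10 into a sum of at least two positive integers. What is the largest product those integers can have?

36

Define g[k] = max over 1≤i<k of i · max(k−i, g[k−i]); the inner max lets the remainder stay uncut if that's better.
Small cases: g[2]=1.
g[3] = max(1×2, 2×1) = 2
g[4] = max(1×3, 2×2, 3×1) = 4
g[5] = max(1×4, 2×3, 3×2, 4×1) = 6
g[6] = max(1×6, 2×4, 3×3, 4×2, 5×1) = 9
g[7] = max(1×9, 2×6, 3×4, 4×3, 5×2, 6×1) = 12
g[8] = max(1×12, 2×9, 3×6, …, 6×2, 7×1) = 18
g[9] = max(1×18, 2×12, 3×9, …, 7×2, 8×1) = 27
g[10] = max(1×27, 2×18, 3×12, …, 8×2, 9×1) = 36
One optimal split: 3 + 3 + 2 + 2; product 3×3×2×2 = 36.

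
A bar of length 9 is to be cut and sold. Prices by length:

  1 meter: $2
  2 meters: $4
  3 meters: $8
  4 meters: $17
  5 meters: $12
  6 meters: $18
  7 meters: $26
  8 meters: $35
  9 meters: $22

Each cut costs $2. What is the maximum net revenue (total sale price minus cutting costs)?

35

Build v[k] bottom-up: v[k] = max over allowed piece i of (p[i] + v[k−i]) − 2 per cut.
v[1] = 2
v[2] = 4
v[3] = 8
v[4] = 17
v[5] = 17  (first piece 1, then v[4]=17)
v[6] = 19  (first piece 2, then v[4]=17)
v[7] = 26
v[8] = 35
v[9] = 35  (first piece 1, then v[8]=35)
One optimal plan: pieces 8 + 1 (1 cut) → $37 − $2 = $35.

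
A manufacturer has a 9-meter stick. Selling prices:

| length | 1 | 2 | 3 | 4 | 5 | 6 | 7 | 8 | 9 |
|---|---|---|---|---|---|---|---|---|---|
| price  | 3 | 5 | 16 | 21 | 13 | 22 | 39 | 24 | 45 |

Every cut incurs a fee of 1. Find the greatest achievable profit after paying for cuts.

Let v[k] be the best obtainable value from length k. For each k, try every first piece i and keep the best of price[i] + v[k−i] minus the 1 cut fee when i<k.
v[1] = 3
v[2] = max(3+3-1, 5+0) = 5
v[3] = max(3+5-1, 5+3-1, 16+0) = 16
v[4] = max(3+16-1, 5+5-1, 16+3-1, 21+0) = 21
v[5] = max(3+21-1, 5+16-1, 16+5-1, 21+3-1, 13+0) = 23
v[6] = max(3+23-1, 5+21-1, 16+16-1, 21+5-1, 13+3-1, 22+0) = 31
v[7] = max(3+31-1, 5+23-1, 16+21-1, …, 22+3-1, 39+0) = 39
v[8] = max(3+39-1, 5+31-1, 16+23-1, …, 39+3-1, 24+0) = 41
v[9] = max(3+41-1, 5+39-1, 16+31-1, …, 24+3-1, 45+0) = 46
One optimal plan: pieces 3 + 3 + 3 (2 cuts) → 48 − 2 = 46.

46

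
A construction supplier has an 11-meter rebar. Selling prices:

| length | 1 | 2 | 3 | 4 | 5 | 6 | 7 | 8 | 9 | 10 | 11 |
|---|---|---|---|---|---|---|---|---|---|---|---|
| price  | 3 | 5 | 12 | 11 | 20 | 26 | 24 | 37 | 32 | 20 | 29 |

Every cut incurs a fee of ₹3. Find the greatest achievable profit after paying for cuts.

46

Let r[k] be the best obtainable value from length k. For each k, try every first piece i and keep the best of price[i] + r[k−i] minus the 3 cut fee when i<k.
r[1] = 3
r[2] = max(3+3-3, 5+0) = 5
r[3] = max(3+5-3, 5+3-3, 12+0) = 12
r[4] = max(3+12-3, 5+5-3, 12+3-3, 11+0) = 12
r[5] = max(3+12-3, 5+12-3, 12+5-3, 11+3-3, 20+0) = 20
r[6] = max(3+20-3, 5+12-3, 12+12-3, 11+5-3, 20+3-3, 26+0) = 26
r[7] = max(3+26-3, 5+20-3, 12+12-3, …, 26+3-3, 24+0) = 26
r[8] = max(3+26-3, 5+26-3, 12+20-3, …, 24+3-3, 37+0) = 37
r[9] = max(3+37-3, 5+26-3, 12+26-3, …, 37+3-3, 32+0) = 37
r[10] = max(3+37-3, 5+37-3, 12+26-3, …, 32+3-3, 20+0) = 39
r[11] = max(3+39-3, 5+37-3, 12+37-3, …, 20+3-3, 29+0) = 46
One optimal plan: pieces 8 + 3 (1 cut) → ₹49 − ₹3 = ₹46.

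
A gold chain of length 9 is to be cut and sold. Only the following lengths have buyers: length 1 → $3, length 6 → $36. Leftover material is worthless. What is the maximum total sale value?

45

Consider every possible first cut. r[k] is the best of p[i]+r[k−i] over all sellable i≤k.
r[1] = 3
r[2] = 6  (first piece 1, then r[1]=3)
r[3] = 9  (first piece 1, then r[2]=6)
r[4] = 12  (first piece 1, then r[3]=9)
r[5] = 15  (first piece 1, then r[4]=12)
r[6] = 36
r[7] = 39  (first piece 1, then r[6]=36)
r[8] = 42  (first piece 1, then r[7]=39)
r[9] = 45  (first piece 1, then r[8]=42)
One optimal cutting: 6 + 1 + 1 + 1 → $45.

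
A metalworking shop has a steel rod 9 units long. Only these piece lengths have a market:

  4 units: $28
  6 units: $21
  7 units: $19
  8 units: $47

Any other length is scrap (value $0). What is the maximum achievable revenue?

56

Let f[k] be the best obtainable value from length k. For each k, try every first piece i and keep the best of price[i] + f[k−i].
f[1] = 0
f[2] = 0
f[3] = 0
f[4] = 28
f[5] = 28
f[6] = 28
f[7] = 28
f[8] = 56  (first piece 4, then f[4]=28)
f[9] = 56
One optimal cutting: pieces 4 + 4 with 1 unit of scrap → $56.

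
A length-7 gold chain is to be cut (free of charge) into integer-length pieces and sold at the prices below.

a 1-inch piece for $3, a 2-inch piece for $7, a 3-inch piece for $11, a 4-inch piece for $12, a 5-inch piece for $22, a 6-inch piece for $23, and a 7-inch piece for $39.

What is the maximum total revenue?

39

Consider every possible first cut. r[k] is the best of p[i]+r[k−i] over all sellable i≤k.
r[1] = 3
r[2] = max(3+3, 7+0) = 7
r[3] = max(3+7, 7+3, 11+0) = 11
r[4] = max(3+11, 7+7, 11+3, 12+0) = 14
r[5] = max(3+14, 7+11, 11+7, 12+3, 22+0) = 22
r[6] = max(3+22, 7+14, 11+11, 12+7, 22+3, 23+0) = 25
r[7] = max(3+25, 7+22, 11+14, …, 23+3, 39+0) = 39
Best is to sell the whole 7-inch piece uncut for $39.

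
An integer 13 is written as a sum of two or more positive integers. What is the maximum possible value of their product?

Fill m[k] for k=2..13: at each k try every first piece i and multiply by the better of (k−i) uncut or m[k−i].
Small cases: m[2]=1, m[3]=2, m[4]=4, m[5]=6, m[6]=9.
m[7] = 2×max(5,6) = 2×6 = 12
m[8] = 2×max(6,9) = 2×9 = 18
m[9] = 3×max(6,9) = 3×9 = 27
m[10] = 2×max(8,18) = 2×18 = 36
m[11] = 2×max(9,27) = 2×27 = 54
m[12] = 3×max(9,27) = 3×27 = 81
m[13] = 2×max(11,54) = 2×54 = 108
One optimal split: 3 + 3 + 3 + 2 + 2; product 3×3×3×2×2 = 108.

108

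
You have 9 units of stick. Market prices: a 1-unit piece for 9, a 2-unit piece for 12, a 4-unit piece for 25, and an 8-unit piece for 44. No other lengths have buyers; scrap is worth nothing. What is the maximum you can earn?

Consider every possible first cut. r[k] is the best of p[i]+r[k−i] over all sellable i≤k.
r[1] = 9
r[2] = 18  (first piece 1, then r[1]=9)
r[3] = 27  (first piece 1, then r[2]=18)
r[4] = 36  (first piece 1, then r[3]=27)
r[5] = 45  (first piece 1, then r[4]=36)
r[6] = 54  (first piece 1, then r[5]=45)
r[7] = 63  (first piece 1, then r[6]=54)
r[8] = 72  (first piece 1, then r[7]=63)
r[9] = 81  (first piece 1, then r[8]=72)
One optimal cutting: 1 + 1 + 1 + 1 + 1 + 1 + 1 + 1 + 1 → 81.

81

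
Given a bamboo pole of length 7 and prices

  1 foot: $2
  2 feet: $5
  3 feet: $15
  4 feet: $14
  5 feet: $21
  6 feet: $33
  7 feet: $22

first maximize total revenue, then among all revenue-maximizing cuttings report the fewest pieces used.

Build r[k] bottom-up: r[k] = max over allowed piece i of (p[i] + r[k−i]).
r[1] = 2
r[2] = 5
r[3] = 15
r[4] = 17  (first piece 1, then r[3]=15)
r[5] = 21
r[6] = 33
r[7] = 35  (first piece 1, then r[6]=33)
Maximum revenue is $35.
Now minimize piece count subject to staying optimal: for each k, pieces[k] = 1 + min over i with p[i]+r[k−i]=r[k] of pieces[k−i].
pieces[4] = 2
pieces[5] = 1
pieces[6] = 1
pieces[7] = 2

2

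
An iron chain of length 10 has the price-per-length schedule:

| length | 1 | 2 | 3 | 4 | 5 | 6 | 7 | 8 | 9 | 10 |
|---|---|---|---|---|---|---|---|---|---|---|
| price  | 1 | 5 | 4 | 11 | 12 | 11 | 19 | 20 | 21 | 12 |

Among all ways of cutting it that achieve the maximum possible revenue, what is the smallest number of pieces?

Consider every possible first cut. r[k] is the best of p[i]+r[k−i] over all sellable i≤k.
r[1] = 1
r[2] = 5
r[3] = 6  (first piece 1, then r[2]=5)
r[4] = 11
r[5] = 12  (first piece 1, then r[4]=11)
r[6] = 16  (first piece 2, then r[4]=11)
r[7] = 19
r[8] = 22  (first piece 4, then r[4]=11)
r[9] = 24  (first piece 2, then r[7]=19)
r[10] = 27  (first piece 2, then r[8]=22)
Maximum revenue is $27.
Now minimize piece count subject to staying optimal: for each k, pieces[k] = 1 + min over i with p[i]+r[k−i]=r[k] of pieces[k−i].
pieces[7] = 1
pieces[8] = 2
pieces[9] = 2
pieces[10] = 3

3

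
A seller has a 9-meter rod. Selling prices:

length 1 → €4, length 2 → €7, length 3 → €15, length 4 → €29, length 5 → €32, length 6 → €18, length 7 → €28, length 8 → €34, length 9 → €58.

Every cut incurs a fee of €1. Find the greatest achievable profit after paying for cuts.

Build r[k] bottom-up: r[k] = max over allowed piece i of (p[i] + r[k−i]) − 1 per cut.
r[1] = 4
r[2] = max(4+4-1, 7+0) = 7
r[3] = max(4+7-1, 7+4-1, 15+0) = 15
r[4] = max(4+15-1, 7+7-1, 15+4-1, 29+0) = 29
r[5] = max(4+29-1, 7+15-1, 15+7-1, 29+4-1, 32+0) = 32
r[6] = max(4+32-1, 7+29-1, 15+15-1, 29+7-1, 32+4-1, 18+0) = 35
r[7] = max(4+35-1, 7+32-1, 15+29-1, …, 18+4-1, 28+0) = 43
r[8] = max(4+43-1, 7+35-1, 15+32-1, …, 28+4-1, 34+0) = 57
r[9] = max(4+57-1, 7+43-1, 15+35-1, …, 34+4-1, 58+0) = 60
One optimal plan: pieces 4 + 4 + 1 (2 cuts) → €62 − €2 = €60.

60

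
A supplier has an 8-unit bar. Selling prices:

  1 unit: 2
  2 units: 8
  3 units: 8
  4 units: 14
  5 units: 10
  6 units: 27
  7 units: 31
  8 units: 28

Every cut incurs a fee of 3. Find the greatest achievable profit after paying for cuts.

32

Let net[k] be the best obtainable value from length k. For each k, try every first piece i and keep the best of price[i] + net[k−i] minus the 3 cut fee when i<k.
net[1] = 2
net[2] = max(2+2-3, 8+0) = 8
net[3] = max(2+8-3, 8+2-3, 8+0) = 8
net[4] = max(2+8-3, 8+8-3, 8+2-3, 14+0) = 14
net[5] = max(2+14-3, 8+8-3, 8+8-3, 14+2-3, 10+0) = 13
net[6] = max(2+13-3, 8+14-3, 8+8-3, 14+8-3, 10+2-3, 27+0) = 27
net[7] = max(2+27-3, 8+13-3, 8+14-3, …, 27+2-3, 31+0) = 31
net[8] = max(2+31-3, 8+27-3, 8+13-3, …, 31+2-3, 28+0) = 32
One optimal plan: pieces 6 + 2 (1 cut) → 35 − 3 = 32.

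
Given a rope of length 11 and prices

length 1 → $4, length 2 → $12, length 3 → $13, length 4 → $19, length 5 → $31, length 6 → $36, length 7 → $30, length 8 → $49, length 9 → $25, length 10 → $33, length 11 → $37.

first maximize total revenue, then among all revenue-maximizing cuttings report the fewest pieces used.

2

Build r[k] bottom-up: r[k] = max over allowed piece i of (p[i] + r[k−i]).
r[1] = 4
r[2] = max(4+4, 12+0) = 12
r[3] = max(4+12, 12+4, 13+0) = 16
r[4] = max(4+16, 12+12, 13+4, 19+0) = 24
r[5] = max(4+24, 12+16, 13+12, 19+4, 31+0) = 31
r[6] = max(4+31, 12+24, 13+16, 19+12, 31+4, 36+0) = 36
r[7] = max(4+36, 12+31, 13+24, …, 36+4, 30+0) = 43
r[8] = max(4+43, 12+36, 13+31, …, 30+4, 49+0) = 49
r[9] = max(4+49, 12+43, 13+36, …, 49+4, 25+0) = 55
r[10] = max(4+55, 12+49, 13+43, …, 25+4, 33+0) = 62
r[11] = max(4+62, 12+55, 13+49, …, 33+4, 37+0) = 67
Maximum revenue is $67.
Now minimize piece count subject to staying optimal: for each k, pieces[k] = 1 + min over i with p[i]+r[k−i]=r[k] of pieces[k−i].
pieces[8] = 1
pieces[9] = 3
pieces[10] = 2
pieces[11] = 2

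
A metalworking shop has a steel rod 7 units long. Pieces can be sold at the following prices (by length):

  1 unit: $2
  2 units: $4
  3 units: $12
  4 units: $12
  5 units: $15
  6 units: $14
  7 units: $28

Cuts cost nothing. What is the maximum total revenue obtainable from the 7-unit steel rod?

Let v[k] be the best obtainable value from length k. For each k, try every first piece i and keep the best of price[i] + v[k−i].
v[1] = 2
v[2] = 4  (first piece 1, then v[1]=2)
v[3] = 12
v[4] = 14  (first piece 1, then v[3]=12)
v[5] = 16  (first piece 1, then v[4]=14)
v[6] = 24  (first piece 3, then v[3]=12)
v[7] = 28
Best is to sell the whole 7-unit piece uncut for $28.

28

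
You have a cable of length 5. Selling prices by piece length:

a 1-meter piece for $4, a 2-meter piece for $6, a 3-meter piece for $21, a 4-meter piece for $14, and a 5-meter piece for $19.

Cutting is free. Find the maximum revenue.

29

Let r[k] be the best obtainable value from length k. For each k, try every first piece i and keep the best of price[i] + r[k−i].
r[1] = 4
r[2] = max(4+4, 6+0) = 8
r[3] = max(4+8, 6+4, 21+0) = 21
r[4] = max(4+21, 6+8, 21+4, 14+0) = 25
r[5] = max(4+25, 6+21, 21+8, 14+4, 19+0) = 29
One optimal cutting: 3 + 1 + 1 → $21 + $4 + $4 = $29.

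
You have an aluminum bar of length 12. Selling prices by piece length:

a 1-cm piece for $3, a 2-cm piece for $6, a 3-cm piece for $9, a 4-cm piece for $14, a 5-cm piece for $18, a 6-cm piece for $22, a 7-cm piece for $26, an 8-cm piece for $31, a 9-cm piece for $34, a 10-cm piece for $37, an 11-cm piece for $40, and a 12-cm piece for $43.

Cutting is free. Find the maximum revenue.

Consider every possible first cut. best[k] is the best of p[i]+best[k−i] over all sellable i≤k.
best[1] = 3
best[2] = max(3+3, 6+0) = 6
best[3] = max(3+6, 6+3, 9+0) = 9
best[4] = max(3+9, 6+6, 9+3, 14+0) = 14
best[5] = max(3+14, 6+9, 9+6, 14+3, 18+0) = 18
best[6] = max(3+18, 6+14, 9+9, 14+6, 18+3, 22+0) = 22
best[7] = max(3+22, 6+18, 9+14, …, 22+3, 26+0) = 26
best[8] = max(3+26, 6+22, 9+18, …, 26+3, 31+0) = 31
best[9] = max(3+31, 6+26, 9+22, …, 31+3, 34+0) = 34
best[10] = max(3+34, 6+31, 9+26, …, 34+3, 37+0) = 37
best[11] = max(3+37, 6+34, 9+31, …, 37+3, 40+0) = 40
best[12] = max(3+40, 6+37, 9+34, …, 40+3, 43+0) = 45
One optimal cutting: 8 + 4 → $31 + $14 = $45.

45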